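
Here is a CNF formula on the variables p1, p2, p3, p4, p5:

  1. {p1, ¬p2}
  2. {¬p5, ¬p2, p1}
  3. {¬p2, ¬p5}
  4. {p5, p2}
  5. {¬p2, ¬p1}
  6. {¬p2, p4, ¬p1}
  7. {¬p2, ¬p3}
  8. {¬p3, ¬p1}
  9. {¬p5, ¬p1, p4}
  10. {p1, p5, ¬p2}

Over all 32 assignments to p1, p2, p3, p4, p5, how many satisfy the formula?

5

The models are:
  p1=F p2=F p3=F p4=F p5=T
  p1=F p2=F p3=F p4=T p5=T
  p1=F p2=F p3=T p4=F p5=T
  p1=F p2=F p3=T p4=T p5=T
  p1=T p2=F p3=F p4=T p5=T
That's 5 in total.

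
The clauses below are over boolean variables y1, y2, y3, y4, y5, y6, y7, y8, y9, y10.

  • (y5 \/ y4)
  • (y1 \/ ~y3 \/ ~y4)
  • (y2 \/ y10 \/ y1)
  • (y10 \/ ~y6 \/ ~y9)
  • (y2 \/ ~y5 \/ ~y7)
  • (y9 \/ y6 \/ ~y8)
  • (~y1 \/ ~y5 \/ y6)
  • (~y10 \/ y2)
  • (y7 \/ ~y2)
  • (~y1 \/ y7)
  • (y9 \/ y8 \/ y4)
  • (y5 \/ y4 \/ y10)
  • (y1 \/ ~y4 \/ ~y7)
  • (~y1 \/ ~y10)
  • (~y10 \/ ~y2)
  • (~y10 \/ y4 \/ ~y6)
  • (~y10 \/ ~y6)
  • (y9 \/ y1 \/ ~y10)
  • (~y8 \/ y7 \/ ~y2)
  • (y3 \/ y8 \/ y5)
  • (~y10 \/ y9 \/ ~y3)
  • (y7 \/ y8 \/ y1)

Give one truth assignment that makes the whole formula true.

y1 = True, y2 = True, y3 = False, y4 = True, y5 = False, y6 = True, y7 = True, y8 = True, y9 = False, y10 = False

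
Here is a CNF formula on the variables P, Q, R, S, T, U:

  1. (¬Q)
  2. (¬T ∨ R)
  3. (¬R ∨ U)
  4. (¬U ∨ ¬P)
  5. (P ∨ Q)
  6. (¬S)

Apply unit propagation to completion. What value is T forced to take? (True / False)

False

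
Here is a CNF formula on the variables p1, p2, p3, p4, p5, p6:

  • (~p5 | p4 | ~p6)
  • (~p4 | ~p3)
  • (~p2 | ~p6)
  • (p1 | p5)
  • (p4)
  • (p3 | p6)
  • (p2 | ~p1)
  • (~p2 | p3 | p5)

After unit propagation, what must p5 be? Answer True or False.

True

(p4) stands alone — p4 = True.
(~p3 | ~p4) with p4 = True leaves only ~p3, so p3 = False.
(p6 | p3) with p3 = False leaves only p6, so p6 = True.
(~p6 | ~p2) with p6 = True leaves only ~p2, so p2 = False.
From (p2 | ~p1) and p2 = False: p1 = False.
In (p1 | p5), p1 is now false; p5 must hold, so p5 = True.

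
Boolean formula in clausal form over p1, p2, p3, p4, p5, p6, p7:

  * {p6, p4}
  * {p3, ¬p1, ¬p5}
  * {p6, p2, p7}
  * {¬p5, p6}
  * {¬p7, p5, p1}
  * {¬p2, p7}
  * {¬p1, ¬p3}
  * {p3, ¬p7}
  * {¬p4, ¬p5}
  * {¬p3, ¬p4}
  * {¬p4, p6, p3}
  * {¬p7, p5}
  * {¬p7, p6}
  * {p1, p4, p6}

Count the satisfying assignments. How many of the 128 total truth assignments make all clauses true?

Case analysis on p6 and p7:
  p6=1, p7=1: remaining (p1,p2,p3,p4,p5) ∈ {(0,0,1,0,1); (0,1,1,0,1)} — 2.
  p6=1, p7=0: 7 of the 32 assignments to (p1,p2,p3,p4,p5) work.
  p6=0, p7=1: a clause becomes empty — 0.
  p6=0, p7=0: a clause becomes empty — 0.
Total: 2 + 7 + 0 + 0 = 9.

9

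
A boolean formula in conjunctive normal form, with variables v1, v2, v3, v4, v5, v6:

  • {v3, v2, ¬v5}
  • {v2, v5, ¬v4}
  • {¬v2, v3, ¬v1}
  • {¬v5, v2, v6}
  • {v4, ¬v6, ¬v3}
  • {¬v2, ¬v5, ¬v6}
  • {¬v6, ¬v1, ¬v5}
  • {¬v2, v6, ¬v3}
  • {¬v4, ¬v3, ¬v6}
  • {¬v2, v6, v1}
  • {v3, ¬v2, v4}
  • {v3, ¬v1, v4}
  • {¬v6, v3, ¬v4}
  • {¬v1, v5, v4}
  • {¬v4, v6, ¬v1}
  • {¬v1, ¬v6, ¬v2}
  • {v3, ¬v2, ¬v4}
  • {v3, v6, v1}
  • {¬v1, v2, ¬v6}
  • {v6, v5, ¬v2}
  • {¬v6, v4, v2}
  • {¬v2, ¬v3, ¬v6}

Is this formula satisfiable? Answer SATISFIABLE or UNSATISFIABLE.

SATISFIABLE

Branch on v1: take v1 = False.
The remaining clauses are satisfied by v2 = False, v3 = True, v4 = False, v5 = False, v6 = False.
Every clause has at least one true literal under this assignment.
So v1=F, v2=F, v3=T, v4=F, v5=F, v6=F is a satisfying assignment.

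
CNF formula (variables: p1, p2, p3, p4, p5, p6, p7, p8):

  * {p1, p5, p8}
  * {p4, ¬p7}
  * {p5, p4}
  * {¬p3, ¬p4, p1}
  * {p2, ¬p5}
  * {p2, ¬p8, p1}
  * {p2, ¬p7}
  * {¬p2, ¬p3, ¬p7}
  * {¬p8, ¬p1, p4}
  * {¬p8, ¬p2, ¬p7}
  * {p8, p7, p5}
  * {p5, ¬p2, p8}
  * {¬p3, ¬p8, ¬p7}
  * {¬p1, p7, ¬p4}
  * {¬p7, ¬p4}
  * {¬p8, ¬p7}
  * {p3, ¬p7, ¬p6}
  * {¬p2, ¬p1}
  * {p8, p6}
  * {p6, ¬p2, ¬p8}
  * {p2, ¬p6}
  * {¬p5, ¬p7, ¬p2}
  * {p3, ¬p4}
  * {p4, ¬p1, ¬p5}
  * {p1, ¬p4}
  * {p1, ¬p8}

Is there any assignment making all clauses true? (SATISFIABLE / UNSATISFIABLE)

SATISFIABLE

Try p1 = False.
  then p4 is forced to False.
  then p7 is forced to False.
  then p5 is forced to True.
  then p2 is forced to True.
  then p8 is forced to False.
  then p6 is forced to True.
p3 is now unconstrained; take p3 = False.
Every clause has at least one true literal under this assignment.
So p1=F, p2=T, p3=F, p4=F, p5=T, p6=T, p7=F, p8=F is a satisfying assignment.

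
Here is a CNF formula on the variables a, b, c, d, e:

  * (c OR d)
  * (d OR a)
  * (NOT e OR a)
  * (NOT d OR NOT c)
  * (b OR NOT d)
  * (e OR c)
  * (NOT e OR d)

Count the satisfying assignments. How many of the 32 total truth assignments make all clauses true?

3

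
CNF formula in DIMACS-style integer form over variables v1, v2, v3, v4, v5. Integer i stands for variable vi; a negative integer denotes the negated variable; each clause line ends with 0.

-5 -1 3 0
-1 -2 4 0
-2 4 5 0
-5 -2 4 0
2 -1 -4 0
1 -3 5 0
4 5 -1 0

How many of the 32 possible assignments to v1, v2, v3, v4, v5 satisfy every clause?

13

Split on v1, then v4.
  v1=1, v4=1: remaining (v2,v3,v5) ∈ {(1,0,0); (1,1,0); (1,1,1)} — 3.
  v1=1, v4=0: remaining (v2,v3,v5) ∈ {(0,1,1)} — 1.
  v1=0, v4=1: v2 free; 3 ways for (v3,v5) × 2^1 = 6.
  v1=0, v4=0: remaining (v2,v3,v5) ∈ {(0,0,0); (0,0,1); (0,1,1)} — 3.
Total: 3 + 1 + 6 + 3 = 13.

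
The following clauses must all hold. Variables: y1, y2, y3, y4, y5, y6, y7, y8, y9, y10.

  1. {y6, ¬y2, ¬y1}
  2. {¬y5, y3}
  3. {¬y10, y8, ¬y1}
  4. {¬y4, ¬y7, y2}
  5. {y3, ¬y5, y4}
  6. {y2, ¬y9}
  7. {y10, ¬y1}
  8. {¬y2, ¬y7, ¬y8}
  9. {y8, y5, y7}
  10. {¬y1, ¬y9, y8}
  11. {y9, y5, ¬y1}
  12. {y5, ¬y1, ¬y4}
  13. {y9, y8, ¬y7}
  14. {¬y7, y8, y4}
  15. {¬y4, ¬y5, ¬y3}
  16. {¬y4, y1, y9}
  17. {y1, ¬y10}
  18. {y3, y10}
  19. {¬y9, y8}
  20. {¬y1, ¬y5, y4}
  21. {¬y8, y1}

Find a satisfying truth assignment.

Pure literal: y6 appears only positively; assign y6 = True.
Try y1 = True.
  then y10 is forced to True.
  then y8 is forced to True.
Branch on y2: take y2 = True.
  then y7 is forced to False.
The remaining clauses are satisfied by y3 = False, y4 = False, y5 = False, y9 = True.

y1 = T, y2 = T, y3 = F, y4 = F, y5 = F, y6 = T, y7 = F, y8 = T, y9 = T, y10 = T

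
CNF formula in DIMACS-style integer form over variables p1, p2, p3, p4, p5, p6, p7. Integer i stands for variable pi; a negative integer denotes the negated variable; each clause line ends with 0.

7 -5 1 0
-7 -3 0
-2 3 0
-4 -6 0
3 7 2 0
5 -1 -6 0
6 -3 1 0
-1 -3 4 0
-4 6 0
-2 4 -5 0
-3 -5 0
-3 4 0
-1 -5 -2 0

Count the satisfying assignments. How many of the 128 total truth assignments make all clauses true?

7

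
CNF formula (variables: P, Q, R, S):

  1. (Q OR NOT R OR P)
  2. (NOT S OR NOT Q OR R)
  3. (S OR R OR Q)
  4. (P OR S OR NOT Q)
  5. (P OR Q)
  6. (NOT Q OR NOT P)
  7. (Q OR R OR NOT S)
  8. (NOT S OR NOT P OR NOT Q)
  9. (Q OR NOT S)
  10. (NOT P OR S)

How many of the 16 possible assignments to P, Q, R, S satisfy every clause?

1

Satisfying assignments:
  P=F Q=T R=T S=T
That's 1 in total.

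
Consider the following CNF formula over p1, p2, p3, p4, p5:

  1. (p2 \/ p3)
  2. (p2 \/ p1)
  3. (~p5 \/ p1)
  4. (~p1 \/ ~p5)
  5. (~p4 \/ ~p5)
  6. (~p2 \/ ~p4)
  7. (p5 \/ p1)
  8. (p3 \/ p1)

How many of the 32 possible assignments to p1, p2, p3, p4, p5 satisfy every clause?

Satisfying assignments:
  p1=1 p2=0 p3=1 p4=0 p5=0
  p1=1 p2=0 p3=1 p4=1 p5=0
  p1=1 p2=1 p3=0 p4=0 p5=0
  p1=1 p2=1 p3=1 p4=0 p5=0
Count: 4.

4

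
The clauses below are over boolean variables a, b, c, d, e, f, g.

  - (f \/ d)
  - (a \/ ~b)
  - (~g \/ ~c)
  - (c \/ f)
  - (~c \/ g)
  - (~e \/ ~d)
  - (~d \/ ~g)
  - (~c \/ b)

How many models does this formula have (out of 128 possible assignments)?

15

Split on c, then d.
  c=T, d=T: a clause becomes empty — 0.
  c=T, d=F: a clause becomes empty — 0.
  c=F, d=T: remaining (a,b,e,f,g) ∈ {(F,F,F,T,F); (T,F,F,T,F); (T,T,F,T,F)} — 3.
  c=F, d=F: e, g free; 3 ways for (a,b,f) × 2^2 = 12.
Total: 0 + 0 + 3 + 12 = 15.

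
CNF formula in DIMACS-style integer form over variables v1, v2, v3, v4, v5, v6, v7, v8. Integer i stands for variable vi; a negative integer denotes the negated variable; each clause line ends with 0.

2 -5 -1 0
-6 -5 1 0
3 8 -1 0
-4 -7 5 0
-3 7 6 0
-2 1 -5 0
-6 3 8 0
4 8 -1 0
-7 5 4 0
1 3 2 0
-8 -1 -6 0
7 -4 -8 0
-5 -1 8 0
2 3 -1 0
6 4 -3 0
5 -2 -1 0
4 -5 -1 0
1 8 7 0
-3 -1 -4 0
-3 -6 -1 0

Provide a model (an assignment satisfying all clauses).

v1=0, v2=1, v3=0, v4=0, v5=0, v6=1, v7=0, v8=1

Check each clause:
  1. (~v1 \/ v2 \/ ~v5) — v2 is true.
  2. (v1 \/ ~v6 \/ ~v5) — ~v5 is true.
  3. (~v1 \/ v8 \/ v3) — v8 is true.
  4. (~v7 \/ ~v4 \/ v5) — ~v7 is true.
  5. (v7 \/ ~v3 \/ v6) — ~v3 is true.
  6. (~v2 \/ v1 \/ ~v5) — ~v5 is true.
  7. (v8 \/ ~v6 \/ v3) — v8 is true.
  8. (v8 \/ v4 \/ ~v1) — v8 is true.
  9. (v4 \/ v5 \/ ~v7) — ~v7 is true.
  10. (v3 \/ v2 \/ v1) — v2 is true.
  11. (~v8 \/ ~v6 \/ ~v1) — ~v1 is true.
  12. (v7 \/ ~v4 \/ ~v8) — ~v4 is true.
  13. (v8 \/ ~v1 \/ ~v5) — v8 is true.
  14. (v2 \/ v3 \/ ~v1) — v2 is true.
  15. (v6 \/ v4 \/ ~v3) — ~v3 is true.
  16. (~v1 \/ ~v2 \/ v5) — ~v1 is true.
  17. (~v1 \/ v4 \/ ~v5) — ~v5 is true.
  18. (v8 \/ v7 \/ v1) — v8 is true.
  19. (~v3 \/ ~v1 \/ ~v4) — ~v4 is true.
  20. (~v6 \/ ~v1 \/ ~v3) — ~v3 is true.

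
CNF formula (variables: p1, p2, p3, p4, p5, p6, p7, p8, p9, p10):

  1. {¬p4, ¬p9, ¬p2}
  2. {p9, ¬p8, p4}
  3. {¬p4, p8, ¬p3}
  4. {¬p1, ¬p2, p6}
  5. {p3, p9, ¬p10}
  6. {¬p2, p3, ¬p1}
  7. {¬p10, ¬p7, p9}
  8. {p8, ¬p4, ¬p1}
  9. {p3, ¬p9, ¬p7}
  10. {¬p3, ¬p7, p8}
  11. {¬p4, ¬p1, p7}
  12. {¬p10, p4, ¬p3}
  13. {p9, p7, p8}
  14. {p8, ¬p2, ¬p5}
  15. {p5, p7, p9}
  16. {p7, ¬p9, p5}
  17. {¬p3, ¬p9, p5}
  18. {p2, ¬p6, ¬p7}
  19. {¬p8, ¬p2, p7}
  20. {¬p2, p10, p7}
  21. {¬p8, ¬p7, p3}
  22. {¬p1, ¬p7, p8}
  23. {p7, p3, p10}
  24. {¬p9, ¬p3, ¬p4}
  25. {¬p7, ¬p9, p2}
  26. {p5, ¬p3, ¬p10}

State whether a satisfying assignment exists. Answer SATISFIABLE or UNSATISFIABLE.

Try p1 = True.
Branch on p2: take p2 = True.
  then p6 is forced to True.
  then p3 is forced to True.
The remaining clauses are satisfied by p4 = False, p5 = True, p7 = True, p8 = True, p9 = True, p10 = False.
So p1 = T, p2 = T, p3 = T, p4 = F, p5 = T, p6 = T, p7 = T, p8 = T, p9 = T, p10 = F is a satisfying assignment.

SATISFIABLE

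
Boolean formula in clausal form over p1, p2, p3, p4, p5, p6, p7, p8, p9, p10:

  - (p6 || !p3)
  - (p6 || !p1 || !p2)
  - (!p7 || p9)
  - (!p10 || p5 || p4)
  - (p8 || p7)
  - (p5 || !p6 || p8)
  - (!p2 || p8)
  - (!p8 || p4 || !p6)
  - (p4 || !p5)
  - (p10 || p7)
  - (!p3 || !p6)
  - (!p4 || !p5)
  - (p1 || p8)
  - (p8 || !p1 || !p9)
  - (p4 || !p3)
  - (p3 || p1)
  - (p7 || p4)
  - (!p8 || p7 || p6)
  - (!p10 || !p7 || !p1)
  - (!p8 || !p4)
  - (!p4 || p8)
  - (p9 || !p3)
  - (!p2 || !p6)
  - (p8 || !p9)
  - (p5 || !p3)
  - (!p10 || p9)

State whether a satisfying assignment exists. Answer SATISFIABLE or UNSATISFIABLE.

SATISFIABLE

p2 occurs only negated in the remaining clauses — set p2 = False.
Try p1 = True.
Try p3 = False.
Branch on p4: take p4 = False.
  then p5 is forced to False.
  then p10 is forced to False.
  then p7 is forced to True.
  then p9 is forced to True.
  then p8 is forced to True.
  then p6 is forced to False.
So p1 = 1, p2 = 0, p3 = 0, p4 = 0, p5 = 0, p6 = 0, p7 = 1, p8 = 1, p9 = 1, p10 = 0 is a satisfying assignment.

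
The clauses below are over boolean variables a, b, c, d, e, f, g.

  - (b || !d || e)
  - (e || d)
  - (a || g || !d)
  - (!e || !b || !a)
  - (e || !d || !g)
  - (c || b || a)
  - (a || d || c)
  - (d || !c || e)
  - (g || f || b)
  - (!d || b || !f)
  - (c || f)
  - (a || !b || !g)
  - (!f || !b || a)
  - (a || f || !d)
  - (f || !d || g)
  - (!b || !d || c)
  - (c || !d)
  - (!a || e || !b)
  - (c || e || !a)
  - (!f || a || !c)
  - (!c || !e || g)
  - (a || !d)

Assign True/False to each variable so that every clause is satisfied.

a=True  b=False  c=False  d=False  e=True  f=True  g=False

Check each clause:
  1. (!d || b || e) — !d is true.
  2. (d || e) — e is true.
  3. (!d || a || g) — a is true.
  4. (!b || !e || !a) — !b is true.
  5. (!d || e || !g) — !g is true.
  6. (a || c || b) — a is true.
  7. (d || c || a) — a is true.
  8. (e || !c || d) — e is true.
  9. (b || g || f) — f is true.
  10. (!d || b || !f) — !d is true.
  11. (f || c) — f is true.
  12. (!b || a || !g) — !g is true.
  13. (!b || !f || a) — a is true.
  14. (!d || a || f) — a is true.
  15. (g || !d || f) — !d is true.
  16. (!d || c || !b) — !d is true.
  17. (c || !d) — !d is true.
  18. (!b || !a || e) — e is true.
  19. (!a || e || c) — e is true.
  20. (!f || !c || a) — a is true.
  21. (!c || !e || g) — !c is true.
  22. (a || !d) — a is true.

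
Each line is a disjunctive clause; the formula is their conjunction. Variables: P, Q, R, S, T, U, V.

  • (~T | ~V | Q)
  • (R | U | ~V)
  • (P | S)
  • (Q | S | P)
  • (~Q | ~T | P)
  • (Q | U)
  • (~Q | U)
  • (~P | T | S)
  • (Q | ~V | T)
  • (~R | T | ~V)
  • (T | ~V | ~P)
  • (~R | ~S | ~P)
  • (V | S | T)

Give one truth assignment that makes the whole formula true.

U occurs only positively in the remaining clauses — set U = True.
Set P = False and propagate.
  then S is forced to True.
Try Q = True.
  then T is forced to False.
The remaining clauses are satisfied by R = False, V = True.

P=0, Q=1, R=0, S=1, T=0, U=1, V=1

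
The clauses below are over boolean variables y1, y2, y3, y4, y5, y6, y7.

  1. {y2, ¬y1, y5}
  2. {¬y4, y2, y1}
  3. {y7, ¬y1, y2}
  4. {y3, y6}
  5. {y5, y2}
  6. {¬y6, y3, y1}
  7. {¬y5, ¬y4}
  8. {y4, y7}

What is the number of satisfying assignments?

25

Split on y1, then y2.
  y1=1, y2=1: 12 of the 32 assignments to (y3,y4,y5,y6,y7) work.
  y1=1, y2=0: remaining (y3,y4,y5,y6,y7) ∈ {(0,0,1,1,1); (1,0,1,0,1); (1,0,1,1,1)} — 3.
  y1=0, y2=1: y6 free; 4 ways for (y3,y4,y5,y7) × 2^1 = 8.
  y1=0, y2=0: remaining (y3,y4,y5,y6,y7) ∈ {(1,0,1,0,1); (1,0,1,1,1)} — 2.
Total: 12 + 3 + 8 + 2 = 25.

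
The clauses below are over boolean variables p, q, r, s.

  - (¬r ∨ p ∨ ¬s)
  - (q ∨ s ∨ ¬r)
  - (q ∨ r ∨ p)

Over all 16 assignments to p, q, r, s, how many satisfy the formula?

10

Split on r, then p.
  r=T, p=T: remaining (q,s) ∈ {(F,T); (T,F); (T,T)} — 3.
  r=T, p=F: remaining (q,s) ∈ {(T,F)} — 1.
  r=F, p=T: remaining (q,s) ∈ {(F,F); (F,T); (T,F); (T,T)} — 4.
  r=F, p=F: remaining (q,s) ∈ {(T,F); (T,T)} — 2.
Total: 3 + 1 + 4 + 2 = 10.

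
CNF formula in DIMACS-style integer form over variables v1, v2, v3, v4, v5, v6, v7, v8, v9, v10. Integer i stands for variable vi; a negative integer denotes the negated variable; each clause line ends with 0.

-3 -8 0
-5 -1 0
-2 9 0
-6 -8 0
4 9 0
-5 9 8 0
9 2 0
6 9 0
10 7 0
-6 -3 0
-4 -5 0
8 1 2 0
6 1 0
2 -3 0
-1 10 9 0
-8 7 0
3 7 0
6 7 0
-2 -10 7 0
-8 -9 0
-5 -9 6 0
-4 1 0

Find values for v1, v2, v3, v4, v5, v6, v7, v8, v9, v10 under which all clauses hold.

v1=T, v2=T, v3=F, v4=F, v5=F, v6=T, v7=T, v8=F, v9=T, v10=F

v5 occurs only negated in the remaining clauses — set v5 = False.
v7 occurs only positively in the remaining clauses — set v7 = True.
Branch on v1: take v1 = True.
Set v2 = True and propagate.
  then v9 is forced to True.
  then v8 is forced to False.
Try v3 = False.
v4, v6, v10 are now unconstrained; take v4 = False, v6 = True, v10 = False.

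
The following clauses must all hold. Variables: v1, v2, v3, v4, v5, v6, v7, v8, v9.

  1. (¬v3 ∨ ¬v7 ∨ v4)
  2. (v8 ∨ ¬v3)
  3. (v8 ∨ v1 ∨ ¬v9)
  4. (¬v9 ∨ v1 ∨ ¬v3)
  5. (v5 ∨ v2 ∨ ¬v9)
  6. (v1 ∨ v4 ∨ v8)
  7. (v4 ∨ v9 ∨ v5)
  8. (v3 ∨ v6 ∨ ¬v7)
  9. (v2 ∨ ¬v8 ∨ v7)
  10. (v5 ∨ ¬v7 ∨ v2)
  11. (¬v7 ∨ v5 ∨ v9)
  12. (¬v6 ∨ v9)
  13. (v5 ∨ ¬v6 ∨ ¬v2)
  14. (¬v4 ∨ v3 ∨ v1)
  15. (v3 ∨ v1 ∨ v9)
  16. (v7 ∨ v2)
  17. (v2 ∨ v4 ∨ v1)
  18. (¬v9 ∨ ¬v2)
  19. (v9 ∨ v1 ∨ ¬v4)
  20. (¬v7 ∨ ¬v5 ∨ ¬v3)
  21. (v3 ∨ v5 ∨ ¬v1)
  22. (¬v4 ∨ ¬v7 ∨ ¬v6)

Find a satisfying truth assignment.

v1 = True, v2 = True, v3 = True, v4 = True, v5 = False, v6 = False, v7 = False, v8 = True, v9 = False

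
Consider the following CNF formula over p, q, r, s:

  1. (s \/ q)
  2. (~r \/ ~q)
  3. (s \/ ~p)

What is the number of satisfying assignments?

Split on q, then s.
  q=1, s=1: remaining (p,r) ∈ {(0,0); (1,0)} — 2.
  q=1, s=0: remaining (p,r) ∈ {(0,0)} — 1.
  q=0, s=1: remaining (p,r) ∈ {(0,0); (0,1); (1,0); (1,1)} — 4.
  q=0, s=0: a clause becomes empty — 0.
Total: 2 + 1 + 4 + 0 = 7.

7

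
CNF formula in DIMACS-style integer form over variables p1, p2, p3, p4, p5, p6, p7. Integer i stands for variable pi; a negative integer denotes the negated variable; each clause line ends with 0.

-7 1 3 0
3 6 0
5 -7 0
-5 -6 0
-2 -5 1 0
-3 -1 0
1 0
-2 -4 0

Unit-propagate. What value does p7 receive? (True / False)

False

(p1) is a unit clause: p1 = True.
In (!p1 || !p3), !p1 is now false; !p3 must hold, so p3 = False.
(p3 || p6) with p3 = False leaves only p6, so p6 = True.
(!p5 || !p6): since p6 = True, the clause reduces to (!p5). p5 = False.
(p5 || !p7) with p5 = False leaves only !p7, so p7 = False.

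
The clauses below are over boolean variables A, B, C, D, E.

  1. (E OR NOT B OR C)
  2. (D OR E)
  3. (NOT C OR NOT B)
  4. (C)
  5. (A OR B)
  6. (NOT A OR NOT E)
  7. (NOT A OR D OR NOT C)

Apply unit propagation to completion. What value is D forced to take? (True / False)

Unit clause (C) sets C = True.
(NOT B OR NOT C): since C = True, the clause reduces to (NOT B). B = False.
In (A OR B), B is now false; A must hold, so A = True.
(NOT E OR NOT A) with A = True leaves only NOT E, so E = False.
From (D OR E) and E = False: D = True.

True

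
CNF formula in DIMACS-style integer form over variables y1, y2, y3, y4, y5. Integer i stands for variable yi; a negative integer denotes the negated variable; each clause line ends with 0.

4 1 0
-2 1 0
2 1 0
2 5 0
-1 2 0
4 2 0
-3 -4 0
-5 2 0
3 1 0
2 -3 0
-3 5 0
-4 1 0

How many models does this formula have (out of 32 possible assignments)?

The models are:
  y1=T y2=T y3=F y4=F y5=F
  y1=T y2=T y3=F y4=F y5=T
  y1=T y2=T y3=F y4=T y5=F
  y1=T y2=T y3=F y4=T y5=T
  y1=T y2=T y3=T y4=F y5=T
That's 5 in total.

5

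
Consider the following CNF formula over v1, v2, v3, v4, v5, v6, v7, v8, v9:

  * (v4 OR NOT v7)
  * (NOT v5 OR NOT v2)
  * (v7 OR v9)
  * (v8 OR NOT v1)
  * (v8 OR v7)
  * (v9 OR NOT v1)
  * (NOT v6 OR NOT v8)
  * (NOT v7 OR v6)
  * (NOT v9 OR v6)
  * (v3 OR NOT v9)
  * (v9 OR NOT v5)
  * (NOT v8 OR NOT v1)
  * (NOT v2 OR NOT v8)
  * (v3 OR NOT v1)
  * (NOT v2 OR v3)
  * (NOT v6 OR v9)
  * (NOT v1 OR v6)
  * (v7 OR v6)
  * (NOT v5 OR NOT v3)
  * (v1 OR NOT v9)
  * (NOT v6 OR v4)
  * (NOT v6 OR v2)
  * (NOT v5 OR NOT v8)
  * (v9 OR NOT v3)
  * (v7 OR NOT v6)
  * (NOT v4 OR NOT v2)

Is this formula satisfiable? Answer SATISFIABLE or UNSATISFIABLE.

UNSATISFIABLE

v6 = True:
  propagation gives v8=False, v1=False, v7=True, v4=True; an empty clause results — contradiction.
v6 = False:
  propagation gives v7=False; an empty clause results — contradiction.
Every branch closes, so no satisfying assignment exists.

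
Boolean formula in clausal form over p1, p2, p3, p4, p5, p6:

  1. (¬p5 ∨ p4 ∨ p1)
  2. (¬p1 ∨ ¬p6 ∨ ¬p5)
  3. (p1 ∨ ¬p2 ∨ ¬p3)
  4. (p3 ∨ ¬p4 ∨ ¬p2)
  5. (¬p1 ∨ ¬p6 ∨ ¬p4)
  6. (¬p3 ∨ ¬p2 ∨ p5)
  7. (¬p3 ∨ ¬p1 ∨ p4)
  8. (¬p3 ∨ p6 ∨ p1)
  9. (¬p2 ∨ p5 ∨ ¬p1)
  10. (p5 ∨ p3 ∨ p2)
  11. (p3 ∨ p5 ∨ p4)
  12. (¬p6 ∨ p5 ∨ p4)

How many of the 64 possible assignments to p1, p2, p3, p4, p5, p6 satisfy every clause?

Case analysis on p1 and p3:
  p1=1, p3=1: remaining (p2,p4,p5,p6) ∈ {(0,1,0,0); (0,1,1,0); (1,1,1,0)} — 3.
  p1=1, p3=0: remaining (p2,p4,p5,p6) ∈ {(0,0,1,0); (0,1,1,0); (1,0,1,0)} — 3.
  p1=0, p3=1: remaining (p2,p4,p5,p6) ∈ {(0,1,0,1); (0,1,1,1)} — 2.
  p1=0, p3=0: remaining (p2,p4,p5,p6) ∈ {(0,1,1,0); (0,1,1,1)} — 2.
Total: 3 + 3 + 2 + 2 = 10.

10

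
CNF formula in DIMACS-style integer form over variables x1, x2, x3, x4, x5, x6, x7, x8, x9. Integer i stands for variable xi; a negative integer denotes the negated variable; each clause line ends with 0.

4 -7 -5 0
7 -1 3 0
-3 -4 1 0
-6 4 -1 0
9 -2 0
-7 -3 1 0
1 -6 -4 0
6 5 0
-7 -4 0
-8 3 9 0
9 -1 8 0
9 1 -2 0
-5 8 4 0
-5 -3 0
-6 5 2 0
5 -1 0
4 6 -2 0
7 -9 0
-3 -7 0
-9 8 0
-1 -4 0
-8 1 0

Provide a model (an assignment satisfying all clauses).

Branch on x1: take x1 = False.
  then x8 is forced to False.
  then x9 is forced to False.
  then x2 is forced to False.
Try x3 = False.
For the remaining variables, x4 = True, x5 = True, x6 = False, x7 = False works.
Check each clause:
  1. (x4 ∨ ¬x5 ∨ ¬x7) — ¬x7 is true.
  2. (x7 ∨ x3 ∨ ¬x1) — ¬x1 is true.
  3. (¬x4 ∨ x1 ∨ ¬x3) — ¬x3 is true.
  4. (¬x1 ∨ x4 ∨ ¬x6) — ¬x6 is true.
  5. (x9 ∨ ¬x2) — ¬x2 is true.
  6. (x1 ∨ ¬x3 ∨ ¬x7) — ¬x3 is true.
  7. (x1 ∨ ¬x6 ∨ ¬x4) — ¬x6 is true.
  8. (x6 ∨ x5) — x5 is true.
  9. (¬x4 ∨ ¬x7) — ¬x7 is true.
  10. (¬x8 ∨ x3 ∨ x9) — ¬x8 is true.
  11. (x9 ∨ x8 ∨ ¬x1) — ¬x1 is true.
  12. (¬x2 ∨ x9 ∨ x1) — ¬x2 is true.
  13. (¬x5 ∨ x8 ∨ x4) — x4 is true.
  14. (¬x3 ∨ ¬x5) — ¬x3 is true.
  15. (x5 ∨ x2 ∨ ¬x6) — ¬x6 is true.
  16. (¬x1 ∨ x5) — x5 is true.
  17. (x6 ∨ ¬x2 ∨ x4) — x4 is true.
  18. (¬x9 ∨ x7) — ¬x9 is true.
  19. (¬x3 ∨ ¬x7) — ¬x7 is true.
  20. (x8 ∨ ¬x9) — ¬x9 is true.
  21. (¬x1 ∨ ¬x4) — ¬x1 is true.
  22. (¬x8 ∨ x1) — ¬x8 is true.

x1=F  x2=F  x3=F  x4=T  x5=T  x6=F  x7=F  x8=F  x9=F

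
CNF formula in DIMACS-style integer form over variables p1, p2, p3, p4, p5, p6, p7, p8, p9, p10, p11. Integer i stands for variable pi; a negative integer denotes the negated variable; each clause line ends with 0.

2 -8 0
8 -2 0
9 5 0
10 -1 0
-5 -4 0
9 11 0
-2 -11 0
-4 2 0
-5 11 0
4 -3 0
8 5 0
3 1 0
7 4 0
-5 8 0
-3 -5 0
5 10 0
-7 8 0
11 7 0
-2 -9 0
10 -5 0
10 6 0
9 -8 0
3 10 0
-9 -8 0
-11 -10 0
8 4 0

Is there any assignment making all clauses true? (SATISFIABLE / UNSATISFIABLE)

UNSATISFIABLE

p5 = True:
  propagation gives p4=False, p11=True, p2=False, p8=False; an empty clause results — contradiction.
p5 = False:
  propagation gives p9=True, p8=True; an empty clause results — contradiction.
Every branch closes, so no satisfying assignment exists.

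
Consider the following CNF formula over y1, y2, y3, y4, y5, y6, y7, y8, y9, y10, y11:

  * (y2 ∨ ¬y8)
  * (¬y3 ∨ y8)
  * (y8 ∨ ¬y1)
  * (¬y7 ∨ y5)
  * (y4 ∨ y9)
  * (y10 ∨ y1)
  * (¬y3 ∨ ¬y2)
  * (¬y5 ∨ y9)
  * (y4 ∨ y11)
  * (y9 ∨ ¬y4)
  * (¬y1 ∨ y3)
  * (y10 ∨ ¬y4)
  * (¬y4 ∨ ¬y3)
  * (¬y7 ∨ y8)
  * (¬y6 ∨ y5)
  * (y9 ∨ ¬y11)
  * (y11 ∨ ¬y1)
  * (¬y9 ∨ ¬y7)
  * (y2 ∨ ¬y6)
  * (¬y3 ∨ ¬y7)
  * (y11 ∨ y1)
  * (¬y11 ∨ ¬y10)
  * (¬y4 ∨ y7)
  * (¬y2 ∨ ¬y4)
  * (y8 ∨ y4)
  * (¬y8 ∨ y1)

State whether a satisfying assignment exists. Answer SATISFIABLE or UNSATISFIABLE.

y4 = True:
  propagation gives y9=True, y10=True, y3=False, y1=False; an empty clause results — contradiction.
y4 = False:
  propagation gives y9=True, y11=True, y7=False, y10=False; an empty clause results — contradiction.
Every branch closes, so no satisfying assignment exists.

UNSATISFIABLE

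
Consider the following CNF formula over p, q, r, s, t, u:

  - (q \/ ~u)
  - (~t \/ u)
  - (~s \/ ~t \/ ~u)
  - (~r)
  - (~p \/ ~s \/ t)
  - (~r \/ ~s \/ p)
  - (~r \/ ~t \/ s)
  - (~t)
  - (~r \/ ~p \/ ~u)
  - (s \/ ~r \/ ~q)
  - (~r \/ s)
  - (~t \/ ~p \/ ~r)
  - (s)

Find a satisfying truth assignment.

The clause (~r) is unit: r must be False.
Unit propagation: (~t) forces t = False.
Unit propagation: (s) forces s = True.
Unit propagation: (~p) forces p = False.
q occurs only positively in the remaining clauses — set q = True.
u is now unconstrained; take u = True.
Check each clause:
  1. (q \/ ~u) — q is true.
  2. (u \/ ~t) — ~t is true.
  3. (~t \/ ~s \/ ~u) — ~t is true.
  4. (~r) — ~r is true.
  5. (t \/ ~s \/ ~p) — ~p is true.
  6. (~s \/ p \/ ~r) — ~r is true.
  7. (s \/ ~r \/ ~t) — ~t is true.
  8. (~t) — ~t is true.
  9. (~u \/ ~r \/ ~p) — ~r is true.
  10. (~r \/ s \/ ~q) — s is true.
  11. (s \/ ~r) — s is true.
  12. (~r \/ ~p \/ ~t) — ~t is true.
  13. (s) — s is true.

p = False, q = True, r = False, s = True, t = False, u = True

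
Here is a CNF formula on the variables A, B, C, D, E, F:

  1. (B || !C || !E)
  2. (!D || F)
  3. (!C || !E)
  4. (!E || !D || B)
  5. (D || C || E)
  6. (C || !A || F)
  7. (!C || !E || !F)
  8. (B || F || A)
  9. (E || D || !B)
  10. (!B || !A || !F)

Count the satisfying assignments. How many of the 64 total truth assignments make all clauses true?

14

Case analysis on E and B:
  E=T, B=T: remaining (A,C,D,F) ∈ {(F,F,F,F); (F,F,F,T); (F,F,T,T)} — 3.
  E=T, B=F: remaining (A,C,D,F) ∈ {(F,F,F,T); (T,F,F,T)} — 2.
  E=F, B=T: remaining (A,C,D,F) ∈ {(F,F,T,T); (F,T,T,T)} — 2.
  E=F, B=F: 7 of the 16 assignments to (A,C,D,F) work.
Total: 3 + 2 + 2 + 7 = 14.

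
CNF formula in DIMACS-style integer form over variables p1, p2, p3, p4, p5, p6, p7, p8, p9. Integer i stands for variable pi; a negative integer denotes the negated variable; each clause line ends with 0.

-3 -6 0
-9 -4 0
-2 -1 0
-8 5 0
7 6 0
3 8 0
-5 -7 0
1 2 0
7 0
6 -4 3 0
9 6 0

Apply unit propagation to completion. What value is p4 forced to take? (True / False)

(p7) is a unit clause: p7 = True.
(¬p5 ∨ ¬p7) with p7 = True leaves only ¬p5, so p5 = False.
In (¬p8 ∨ p5), p5 is now false; ¬p8 must hold, so p8 = False.
(p8 ∨ p3): since p8 = False, the clause reduces to (p3). p3 = True.
(¬p3 ∨ ¬p6) with p3 = True leaves only ¬p6, so p6 = False.
From (p9 ∨ p6) and p6 = False: p9 = True.
(¬p4 ∨ ¬p9): since p9 = True, the clause reduces to (¬p4). p4 = False.

False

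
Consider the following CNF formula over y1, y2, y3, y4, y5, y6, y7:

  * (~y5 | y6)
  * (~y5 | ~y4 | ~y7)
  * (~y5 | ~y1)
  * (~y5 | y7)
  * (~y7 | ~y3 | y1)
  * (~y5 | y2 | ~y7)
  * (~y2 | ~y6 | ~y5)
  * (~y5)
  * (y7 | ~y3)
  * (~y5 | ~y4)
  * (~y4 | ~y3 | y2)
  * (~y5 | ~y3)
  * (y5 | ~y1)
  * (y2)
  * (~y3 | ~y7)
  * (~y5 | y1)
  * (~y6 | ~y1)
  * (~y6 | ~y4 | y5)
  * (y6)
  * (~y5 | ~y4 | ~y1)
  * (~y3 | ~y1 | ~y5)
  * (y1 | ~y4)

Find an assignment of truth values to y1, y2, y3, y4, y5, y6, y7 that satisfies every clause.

y1=F, y2=T, y3=F, y4=F, y5=F, y6=T, y7=T

Unit propagation: (~y5) forces y5 = False.
The clause (~y1) is unit: y1 must be False.
(y2) is a unit clause, so y2 = True.
Unit propagation: (y6) forces y6 = True.
(~y4) is a unit clause, so y4 = False.
Pure literal: y3 appears only negated; assign y3 = False.
y7 is now unconstrained; take y7 = True.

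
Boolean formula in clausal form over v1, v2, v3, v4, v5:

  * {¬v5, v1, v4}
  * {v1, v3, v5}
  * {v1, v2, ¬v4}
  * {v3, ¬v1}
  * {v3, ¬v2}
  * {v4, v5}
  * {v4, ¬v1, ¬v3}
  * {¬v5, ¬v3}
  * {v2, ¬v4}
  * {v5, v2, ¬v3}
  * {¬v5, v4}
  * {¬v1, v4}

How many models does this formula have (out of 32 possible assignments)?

2

Satisfying assignments:
  v1=F v2=T v3=T v4=T v5=F
  v1=T v2=T v3=T v4=T v5=F
Count: 2.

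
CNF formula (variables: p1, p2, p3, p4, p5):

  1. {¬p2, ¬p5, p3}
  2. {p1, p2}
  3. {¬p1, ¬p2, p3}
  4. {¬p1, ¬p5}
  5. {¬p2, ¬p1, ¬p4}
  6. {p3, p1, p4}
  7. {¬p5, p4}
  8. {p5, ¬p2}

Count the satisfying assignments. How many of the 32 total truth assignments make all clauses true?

Satisfying assignments:
  p1=0 p2=1 p3=1 p4=1 p5=1
  p1=1 p2=0 p3=0 p4=0 p5=0
  p1=1 p2=0 p3=0 p4=1 p5=0
  p1=1 p2=0 p3=1 p4=0 p5=0
  p1=1 p2=0 p3=1 p4=1 p5=0
That's 5 in total.

5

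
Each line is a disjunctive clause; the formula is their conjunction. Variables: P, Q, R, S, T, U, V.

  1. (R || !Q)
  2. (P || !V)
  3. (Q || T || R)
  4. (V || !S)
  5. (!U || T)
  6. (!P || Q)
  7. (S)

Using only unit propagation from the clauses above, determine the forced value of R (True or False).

True

(S) stands alone — S = True.
(V || !S): since S = True, the clause reduces to (V). V = True.
From (!V || P) and V = True: P = True.
In (!P || Q), !P is now false; Q must hold, so Q = True.
(!Q || R): since Q = True, the clause reduces to (R). R = True.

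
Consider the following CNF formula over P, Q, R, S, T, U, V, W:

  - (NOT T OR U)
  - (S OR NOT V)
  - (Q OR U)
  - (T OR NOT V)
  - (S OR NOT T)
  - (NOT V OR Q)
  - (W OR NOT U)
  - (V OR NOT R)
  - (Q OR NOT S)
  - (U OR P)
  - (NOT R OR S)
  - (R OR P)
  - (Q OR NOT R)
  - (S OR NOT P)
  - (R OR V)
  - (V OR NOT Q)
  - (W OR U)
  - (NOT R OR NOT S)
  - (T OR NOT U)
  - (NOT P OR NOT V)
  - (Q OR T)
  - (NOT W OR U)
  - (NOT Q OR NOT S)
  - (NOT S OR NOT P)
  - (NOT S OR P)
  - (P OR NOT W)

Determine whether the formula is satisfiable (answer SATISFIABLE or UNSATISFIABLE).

UNSATISFIABLE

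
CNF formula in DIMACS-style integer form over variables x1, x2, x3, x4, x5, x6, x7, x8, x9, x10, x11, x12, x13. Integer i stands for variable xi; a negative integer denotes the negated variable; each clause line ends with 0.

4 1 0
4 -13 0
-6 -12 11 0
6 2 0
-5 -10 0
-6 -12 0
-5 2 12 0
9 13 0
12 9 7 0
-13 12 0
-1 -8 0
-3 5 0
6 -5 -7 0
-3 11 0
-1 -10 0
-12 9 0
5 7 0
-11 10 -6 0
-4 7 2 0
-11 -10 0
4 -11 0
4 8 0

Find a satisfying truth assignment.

x2 occurs only positively in the remaining clauses — set x2 = True.
x3 occurs only negated in the remaining clauses — set x3 = False.
Try x1 = False.
  then x4 is forced to True.
For the remaining variables, x5 = True, x6 = False, x7 = False, x8 = False, x9 = True, x10 = False, x11 = False, x12 = True, x13 = True works.
Check each clause:
  1. (x4 \/ x1) — x4 is true.
  2. (~x13 \/ x4) — x4 is true.
  3. (x11 \/ ~x12 \/ ~x6) — ~x6 is true.
  4. (x2 \/ x6) — x2 is true.
  5. (~x10 \/ ~x5) — ~x10 is true.
  6. (~x12 \/ ~x6) — ~x6 is true.
  7. (~x5 \/ x2 \/ x12) — x2 is true.
  8. (x9 \/ x13) — x9 is true.
  9. (x9 \/ x7 \/ x12) — x9 is true.
  10. (~x13 \/ x12) — x12 is true.
  11. (~x8 \/ ~x1) — ~x8 is true.
  12. (~x3 \/ x5) — ~x3 is true.
  13. (x6 \/ ~x7 \/ ~x5) — ~x7 is true.
  14. (x11 \/ ~x3) — ~x3 is true.
  15. (~x1 \/ ~x10) — ~x10 is true.
  16. (x9 \/ ~x12) — x9 is true.
  17. (x7 \/ x5) — x5 is true.
  18. (x10 \/ ~x6 \/ ~x11) — ~x6 is true.
  19. (~x4 \/ x2 \/ x7) — x2 is true.
  20. (~x11 \/ ~x10) — ~x11 is true.
  21. (x4 \/ ~x11) — x4 is true.
  22. (x8 \/ x4) — x4 is true.

x1 = False  x2 = True  x3 = False  x4 = True  x5 = True  x6 = False  x7 = False  x8 = False  x9 = True  x10 = False  x11 = False  x12 = True  x13 = True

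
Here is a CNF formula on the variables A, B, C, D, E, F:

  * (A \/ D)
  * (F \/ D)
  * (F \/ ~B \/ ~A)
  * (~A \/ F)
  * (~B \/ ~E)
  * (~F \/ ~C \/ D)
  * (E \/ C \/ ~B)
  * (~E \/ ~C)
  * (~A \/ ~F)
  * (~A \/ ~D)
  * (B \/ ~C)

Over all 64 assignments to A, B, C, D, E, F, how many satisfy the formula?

6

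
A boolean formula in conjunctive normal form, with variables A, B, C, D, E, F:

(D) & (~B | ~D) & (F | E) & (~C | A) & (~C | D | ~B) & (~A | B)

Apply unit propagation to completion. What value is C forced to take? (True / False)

False

(D) stands alone — D = True.
(~B | ~D): since D = True, the clause reduces to (~B). B = False.
In (B | ~A), B is now false; ~A must hold, so A = False.
(A | ~C) with A = False leaves only ~C, so C = False.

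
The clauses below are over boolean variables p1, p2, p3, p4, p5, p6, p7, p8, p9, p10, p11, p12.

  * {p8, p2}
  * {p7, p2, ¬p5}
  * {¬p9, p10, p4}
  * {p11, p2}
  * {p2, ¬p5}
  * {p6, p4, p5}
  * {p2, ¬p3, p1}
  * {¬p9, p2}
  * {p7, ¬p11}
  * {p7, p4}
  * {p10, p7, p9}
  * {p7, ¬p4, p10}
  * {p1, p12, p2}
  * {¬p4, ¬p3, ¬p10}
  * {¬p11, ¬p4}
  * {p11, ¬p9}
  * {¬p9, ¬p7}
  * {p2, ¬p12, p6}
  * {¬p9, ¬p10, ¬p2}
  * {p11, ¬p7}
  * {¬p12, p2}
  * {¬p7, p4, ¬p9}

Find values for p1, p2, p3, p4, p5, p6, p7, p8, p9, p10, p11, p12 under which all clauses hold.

p1 = F, p2 = T, p3 = T, p4 = F, p5 = T, p6 = F, p7 = T, p8 = T, p9 = F, p10 = F, p11 = T, p12 = T

Pure literal: p8 appears only positively; assign p8 = True.
Try p1 = False.
The remaining clauses are satisfied by p2 = True, p3 = True, p4 = False, p5 = True, p6 = False, p7 = True, p9 = False, p10 = False, p11 = True, p12 = True.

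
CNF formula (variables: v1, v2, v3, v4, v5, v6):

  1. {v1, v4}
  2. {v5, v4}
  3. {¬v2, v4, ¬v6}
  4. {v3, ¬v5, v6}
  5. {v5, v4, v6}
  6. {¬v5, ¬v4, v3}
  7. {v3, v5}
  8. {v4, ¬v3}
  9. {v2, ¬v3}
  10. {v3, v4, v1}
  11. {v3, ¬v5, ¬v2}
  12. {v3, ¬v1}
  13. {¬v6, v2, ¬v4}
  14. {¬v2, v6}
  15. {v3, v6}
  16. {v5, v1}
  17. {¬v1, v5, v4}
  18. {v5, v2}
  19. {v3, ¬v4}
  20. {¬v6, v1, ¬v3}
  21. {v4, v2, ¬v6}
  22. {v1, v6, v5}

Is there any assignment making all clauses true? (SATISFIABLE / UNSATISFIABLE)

Try v1 = True.
  then v3 is forced to True.
  then v4 is forced to True.
  then v2 is forced to True.
  then v6 is forced to True.
v5 is now unconstrained; take v5 = True.
So v1 = True  v2 = True  v3 = True  v4 = True  v5 = True  v6 = True is a satisfying assignment.

SATISFIABLE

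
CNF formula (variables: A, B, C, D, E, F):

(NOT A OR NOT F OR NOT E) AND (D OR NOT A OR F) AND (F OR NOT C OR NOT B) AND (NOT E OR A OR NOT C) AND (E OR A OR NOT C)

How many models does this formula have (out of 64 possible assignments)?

Split on A, then C.
  A=T, C=T: 6 of the 16 assignments to (B,D,E,F) work.
  A=T, C=F: B free; 4 ways for (D,E,F) × 2^1 = 8.
  A=F, C=T: a clause becomes empty — 0.
  A=F, C=F: B, D, E, F free → 2^4 = 16.
Total: 6 + 8 + 0 + 16 = 30.

30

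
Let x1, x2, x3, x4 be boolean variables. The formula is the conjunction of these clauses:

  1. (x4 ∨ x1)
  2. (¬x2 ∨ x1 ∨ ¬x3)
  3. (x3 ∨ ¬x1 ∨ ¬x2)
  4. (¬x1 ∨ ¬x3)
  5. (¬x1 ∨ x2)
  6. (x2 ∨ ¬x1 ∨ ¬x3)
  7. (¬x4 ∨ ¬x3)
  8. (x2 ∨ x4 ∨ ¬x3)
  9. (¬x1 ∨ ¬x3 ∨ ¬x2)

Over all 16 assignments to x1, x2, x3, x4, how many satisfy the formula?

2

Satisfying assignments:
  x1=0 x2=0 x3=0 x4=1
  x1=0 x2=1 x3=0 x4=1
That's 2 in total.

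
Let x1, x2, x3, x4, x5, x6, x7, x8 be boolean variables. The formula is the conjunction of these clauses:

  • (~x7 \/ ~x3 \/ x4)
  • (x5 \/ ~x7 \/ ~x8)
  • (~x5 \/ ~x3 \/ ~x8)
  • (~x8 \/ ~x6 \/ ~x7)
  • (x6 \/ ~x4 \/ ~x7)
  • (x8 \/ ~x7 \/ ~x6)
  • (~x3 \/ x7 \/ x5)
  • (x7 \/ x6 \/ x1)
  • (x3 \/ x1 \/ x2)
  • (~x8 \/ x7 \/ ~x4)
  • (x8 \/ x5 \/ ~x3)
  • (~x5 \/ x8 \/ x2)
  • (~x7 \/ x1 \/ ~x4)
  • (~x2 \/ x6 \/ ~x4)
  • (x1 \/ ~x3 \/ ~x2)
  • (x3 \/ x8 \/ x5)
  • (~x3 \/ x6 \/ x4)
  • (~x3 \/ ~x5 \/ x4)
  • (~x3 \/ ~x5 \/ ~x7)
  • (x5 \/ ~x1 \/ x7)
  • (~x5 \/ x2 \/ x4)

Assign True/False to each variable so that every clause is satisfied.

x1=1, x2=1, x3=1, x4=1, x5=1, x6=1, x7=0, x8=0

Set x1 = True and propagate.
Set x2 = True and propagate.
Try x3 = True.
The remaining clauses are satisfied by x4 = True, x5 = True, x6 = True, x7 = False, x8 = False.
Every clause has at least one true literal under this assignment.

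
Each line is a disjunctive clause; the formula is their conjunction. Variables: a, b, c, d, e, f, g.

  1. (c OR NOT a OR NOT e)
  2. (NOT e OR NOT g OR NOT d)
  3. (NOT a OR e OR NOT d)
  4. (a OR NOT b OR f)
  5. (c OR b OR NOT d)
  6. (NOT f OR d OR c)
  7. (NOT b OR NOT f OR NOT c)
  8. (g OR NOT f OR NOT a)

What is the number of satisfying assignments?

Split on a, then c.
  a=T, c=T: 12 of the 32 assignments to (b,d,e,f,g) work.
  a=T, c=F: remaining (b,d,e,f,g) ∈ {(F,F,F,F,F); (F,F,F,F,T); (T,F,F,F,F); (T,F,F,F,T)} — 4.
  a=F, c=T: f free; 7 ways for (b,d,e,g) × 2^1 = 14.
  a=F, c=F: 7 of the 32 assignments to (b,d,e,f,g) work.
Total: 12 + 4 + 14 + 7 = 37.

37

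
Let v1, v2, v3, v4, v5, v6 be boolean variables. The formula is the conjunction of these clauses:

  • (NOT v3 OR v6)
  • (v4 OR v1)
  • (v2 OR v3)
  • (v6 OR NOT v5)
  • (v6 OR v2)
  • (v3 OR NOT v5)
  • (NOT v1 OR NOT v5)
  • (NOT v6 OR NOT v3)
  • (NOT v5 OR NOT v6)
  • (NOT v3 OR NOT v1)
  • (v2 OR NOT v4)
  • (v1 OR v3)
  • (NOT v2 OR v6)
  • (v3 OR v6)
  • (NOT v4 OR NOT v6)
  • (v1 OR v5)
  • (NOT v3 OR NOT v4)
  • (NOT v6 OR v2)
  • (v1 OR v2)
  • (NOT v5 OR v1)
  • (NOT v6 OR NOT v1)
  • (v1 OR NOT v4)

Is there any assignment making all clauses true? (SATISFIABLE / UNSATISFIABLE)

UNSATISFIABLE

v6 = True:
  propagation gives v3=False, v2=True, v5=False, v1=True; an empty clause results — contradiction.
v6 = False:
  propagation gives v3=False; an empty clause results — contradiction.
Every branch closes, so no satisfying assignment exists.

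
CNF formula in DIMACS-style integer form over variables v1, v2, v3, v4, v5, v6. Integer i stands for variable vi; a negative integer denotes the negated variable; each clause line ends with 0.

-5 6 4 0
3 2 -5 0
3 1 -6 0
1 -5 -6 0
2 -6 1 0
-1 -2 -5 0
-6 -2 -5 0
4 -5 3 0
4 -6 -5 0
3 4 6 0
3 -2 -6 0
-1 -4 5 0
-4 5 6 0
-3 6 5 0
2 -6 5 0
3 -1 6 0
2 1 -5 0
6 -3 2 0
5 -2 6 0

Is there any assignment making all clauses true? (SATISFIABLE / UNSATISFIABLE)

SATISFIABLE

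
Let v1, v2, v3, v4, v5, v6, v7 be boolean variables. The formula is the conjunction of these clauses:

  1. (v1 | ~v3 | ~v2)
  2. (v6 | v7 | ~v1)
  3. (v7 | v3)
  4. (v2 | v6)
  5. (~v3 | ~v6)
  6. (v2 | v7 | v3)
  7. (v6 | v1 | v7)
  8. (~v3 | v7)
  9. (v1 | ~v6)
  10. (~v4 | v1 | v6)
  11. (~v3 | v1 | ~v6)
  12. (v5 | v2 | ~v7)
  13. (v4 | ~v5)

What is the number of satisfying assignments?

11

Case analysis on v6 and v1:
  v6=1, v1=1: remaining (v2,v3,v4,v5,v7) ∈ {(0,0,1,1,1); (1,0,0,0,1); (1,0,1,0,1); (1,0,1,1,1)} — 4.
  v6=1, v1=0: a clause becomes empty — 0.
  v6=0, v1=1: v3 free; 3 ways for (v2,v4,v5,v7) × 2^1 = 6.
  v6=0, v1=0: remaining (v2,v3,v4,v5,v7) ∈ {(1,0,0,0,1)} — 1.
Total: 4 + 0 + 6 + 1 = 11.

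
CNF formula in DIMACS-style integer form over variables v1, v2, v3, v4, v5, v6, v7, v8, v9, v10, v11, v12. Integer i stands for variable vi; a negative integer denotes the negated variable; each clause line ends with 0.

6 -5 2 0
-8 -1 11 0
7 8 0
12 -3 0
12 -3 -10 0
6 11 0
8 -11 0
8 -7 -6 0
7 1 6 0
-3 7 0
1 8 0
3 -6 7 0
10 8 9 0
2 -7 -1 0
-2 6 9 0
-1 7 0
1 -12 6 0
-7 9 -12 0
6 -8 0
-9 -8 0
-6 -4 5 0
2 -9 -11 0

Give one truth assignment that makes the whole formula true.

v1=F, v2=T, v3=F, v4=F, v5=T, v6=T, v7=T, v8=T, v9=F, v10=F, v11=T, v12=F

Check each clause:
  1. {v2, ¬v5, v6} — v2 is true.
  2. {¬v8, ¬v1, v11} — v11 is true.
  3. {v8, v7} — v8 is true.
  4. {¬v3, v12} — ¬v3 is true.
  5. {¬v3, ¬v10, v12} — ¬v3 is true.
  6. {v11, v6} — v11 is true.
  7. {v8, ¬v11} — v8 is true.
  8. {¬v6, ¬v7, v8} — v8 is true.
  9. {v6, v7, v1} — v6 is true.
  10. {v7, ¬v3} — ¬v3 is true.
  11. {v1, v8} — v8 is true.
  12. {¬v6, v3, v7} — v7 is true.
  13. {v10, v8, v9} — v8 is true.
  14. {¬v1, v2, ¬v7} — v2 is true.
  15. {v9, v6, ¬v2} — v6 is true.
  16. {¬v1, v7} — ¬v1 is true.
  17. {v6, v1, ¬v12} — ¬v12 is true.
  18. {¬v7, ¬v12, v9} — ¬v12 is true.
  19. {¬v8, v6} — v6 is true.
  20. {¬v9, ¬v8} — ¬v9 is true.
  21. {¬v4, ¬v6, v5} — ¬v4 is true.
  22. {¬v11, ¬v9, v2} — v2 is true.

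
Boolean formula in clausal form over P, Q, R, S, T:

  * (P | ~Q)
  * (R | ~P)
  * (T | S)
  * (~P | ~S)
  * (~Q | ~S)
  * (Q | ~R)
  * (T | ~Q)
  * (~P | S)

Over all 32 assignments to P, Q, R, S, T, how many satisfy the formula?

3

The models are:
  P=0 Q=0 R=0 S=0 T=1
  P=0 Q=0 R=0 S=1 T=0
  P=0 Q=0 R=0 S=1 T=1
That's 3 in total.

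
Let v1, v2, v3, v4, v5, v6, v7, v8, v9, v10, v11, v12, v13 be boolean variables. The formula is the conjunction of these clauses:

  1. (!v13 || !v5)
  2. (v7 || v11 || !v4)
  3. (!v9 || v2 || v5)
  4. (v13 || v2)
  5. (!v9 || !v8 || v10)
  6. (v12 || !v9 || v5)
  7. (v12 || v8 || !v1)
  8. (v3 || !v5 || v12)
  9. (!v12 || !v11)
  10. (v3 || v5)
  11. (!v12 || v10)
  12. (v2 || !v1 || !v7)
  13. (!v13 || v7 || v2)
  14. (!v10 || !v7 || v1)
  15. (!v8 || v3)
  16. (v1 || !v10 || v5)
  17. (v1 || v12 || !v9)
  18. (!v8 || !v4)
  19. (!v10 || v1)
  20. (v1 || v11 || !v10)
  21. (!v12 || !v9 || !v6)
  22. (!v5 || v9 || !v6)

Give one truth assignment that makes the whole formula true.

v1=True, v2=True, v3=True, v4=False, v5=True, v6=False, v7=False, v8=True, v9=True, v10=True, v11=True, v12=False, v13=False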